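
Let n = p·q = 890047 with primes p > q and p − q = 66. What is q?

Since p = q + 66, we have 890047 = q(q + 66), so q² + 66q − 890047 = 0.
Discriminant: 66² + 4·890047 = 4356 + 3560188 = 3564544; √3564544 = 1888.
q = (−66 + 1888)/2 = 911, and p = q + 66 = 977.
Check: 911 · 977 = 890047.

911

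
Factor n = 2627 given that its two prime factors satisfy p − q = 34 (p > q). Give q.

37

Since p = q + 34, we have 2627 = q(q + 34), so q² + 34q − 2627 = 0.
Discriminant: 34² + 4·2627 = 1156 + 10508 = 11664; √11664 = 108.
q = (−34 + 108)/2 = 37, and p = q + 34 = 71.
Check: 37 · 71 = 2627.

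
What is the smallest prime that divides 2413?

19

2413 is odd.
Digit sum 10, not divisible by 3.
Ends in 3: not divisible by 5.
7: 2413 = 7·344 + 5
11: 2413 = 11·219 + 4
13: 2413 = 13·185 + 8
17: 2413 = 17·141 + 16
19: 2413 = 19·127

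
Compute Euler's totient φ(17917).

15840

Factor: 17917 = 19 · 23 · 41.
φ(17917) = (19−1) · (23−1) · (41−1) = 18 · 22 · 40 = 15840.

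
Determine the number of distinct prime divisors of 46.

46 = 2 · 23
46 = 2 · 23, which has 2 distinct prime factors.

2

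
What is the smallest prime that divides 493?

493 is odd.
Digit sum 16, not divisible by 3.
Ends in 3: not divisible by 5.
7: 493 = 7·70 + 3
11: 493 = 11·44 + 9
13: 493 = 13·37 + 12
17: 493 = 17·29

17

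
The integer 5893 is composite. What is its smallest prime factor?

71

5893 is odd.
Digit sum 25, not divisible by 3.
Ends in 3: not divisible by 5.
7: 5893 = 7·841 + 6
11: 5893 = 11·535 + 8
13: 5893 = 13·453 + 4
17: 5893 = 17·346 + 11
19: 5893 = 19·310 + 3
23: 5893 = 23·256 + 5
29: 5893 = 29·203 + 6
31: 5893 = 31·190 + 3
37: 5893 = 37·159 + 10
41: 5893 = 41·143 + 30
43: 5893 = 43·137 + 2
47: 5893 = 47·125 + 18
53: 5893 = 53·111 + 10
59: 5893 = 59·99 + 52
61: 5893 = 61·96 + 37
67: 5893 = 67·87 + 64
71: 5893 = 71·83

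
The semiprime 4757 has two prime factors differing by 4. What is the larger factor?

Since p = q + 4, we have 4757 = q(q + 4), so q² + 4q − 4757 = 0.
Discriminant: 4² + 4·4757 = 16 + 19028 = 19044; √19044 = 138.
q = (−4 + 138)/2 = 67, and p = q + 4 = 71.
Check: 67 · 71 = 4757.

71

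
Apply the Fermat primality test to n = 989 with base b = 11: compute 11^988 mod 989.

441

11^1 ≡ 11 (mod 989)
11^2 ≡ 11^2 = 121 ≡ 121 (mod 989)
11^4 ≡ 121^2 = 14641 ≡ 795 (mod 989)
11^8 ≡ 795^2 = 632025 ≡ 54 (mod 989)
11^16 ≡ 54^2 = 2916 ≡ 938 (mod 989)
11^32 ≡ 938^2 = 879844 ≡ 623 (mod 989)
11^64 ≡ 623^2 = 388129 ≡ 441 (mod 989)
11^128 ≡ 441^2 = 194481 ≡ 637 (mod 989)
11^256 ≡ 637^2 = 405769 ≡ 279 (mod 989)
11^512 ≡ 279^2 = 77841 ≡ 699 (mod 989)
988 = 512 + 256 + 128 + 64 + 16 + 8 + 4 in binary powers of 2.
So 11^988 ≡ 699 · 279 · 637 · 441 · 938 · 54 · 795 ≡ 441 (mod 989).
Since 441 ≠ 1, base 11 is a Fermat witness: 989 is composite.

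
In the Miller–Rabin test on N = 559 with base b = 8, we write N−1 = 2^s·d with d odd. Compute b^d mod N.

559 − 1 = 558 = 2^1 · 279, so d = 279.
8^1 ≡ 8 (mod 559)
8^2 ≡ 8^2 = 64 ≡ 64 (mod 559)
8^4 ≡ 64^2 = 4096 ≡ 183 (mod 559)
8^8 ≡ 183^2 = 33489 ≡ 508 (mod 559)
8^16 ≡ 508^2 = 258064 ≡ 365 (mod 559)
8^32 ≡ 365^2 = 133225 ≡ 183 (mod 559)
8^64 ≡ 183^2 = 33489 ≡ 508 (mod 559)
8^128 ≡ 508^2 = 258064 ≡ 365 (mod 559)
8^256 ≡ 365^2 = 133225 ≡ 183 (mod 559)
279 = 256 + 16 + 4 + 2 + 1 in binary powers of 2.
So 8^279 ≡ 183 · 365 · 183 · 64 · 8 ≡ 70 (mod 559).
Squaring chain: 70; never reaches −1, so base 8 is a Miller–Rabin witness that 559 is composite.

70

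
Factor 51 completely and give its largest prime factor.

51 = 3 · 17
17 is prime.
So 51 = 3 · 17; the largest prime factor is 17.

17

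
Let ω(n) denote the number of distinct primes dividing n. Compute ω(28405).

28405 = 5 · 5681
5681 = 13 · 437
437 = 19 · 23
28405 = 5 · 13 · 19 · 23, which has 4 distinct prime factors.

4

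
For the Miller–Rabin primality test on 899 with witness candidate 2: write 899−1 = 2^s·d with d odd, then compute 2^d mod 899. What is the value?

899 − 1 = 898 = 2^1 · 449, so d = 449.
2^1 ≡ 2 (mod 899)
2^2 ≡ 2^2 = 4 ≡ 4 (mod 899)
2^4 ≡ 4^2 = 16 ≡ 16 (mod 899)
2^8 ≡ 16^2 = 256 ≡ 256 (mod 899)
2^16 ≡ 256^2 = 65536 ≡ 808 (mod 899)
2^32 ≡ 808^2 = 652864 ≡ 190 (mod 899)
2^64 ≡ 190^2 = 36100 ≡ 140 (mod 899)
2^128 ≡ 140^2 = 19600 ≡ 721 (mod 899)
2^256 ≡ 721^2 = 519841 ≡ 219 (mod 899)
449 = 256 + 128 + 64 + 1 in binary powers of 2.
So 2^449 ≡ 219 · 721 · 140 · 2 ≡ 698 (mod 899).
Squaring chain: 698; never reaches −1, so base 2 is a Miller–Rabin witness that 899 is composite.

698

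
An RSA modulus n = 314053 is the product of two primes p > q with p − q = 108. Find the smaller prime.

509

Since p = q + 108, we have 314053 = q(q + 108), so q² + 108q − 314053 = 0.
Discriminant: 108² + 4·314053 = 11664 + 1256212 = 1267876; √1267876 = 1126.
q = (−108 + 1126)/2 = 509, and p = q + 108 = 617.
Check: 509 · 617 = 314053.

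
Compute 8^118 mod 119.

106

8^1 ≡ 8 (mod 119)
8^2 ≡ 8^2 = 64 ≡ 64 (mod 119)
8^4 ≡ 64^2 = 4096 ≡ 50 (mod 119)
8^8 ≡ 50^2 = 2500 ≡ 1 (mod 119)
8^16 ≡ 1^2 = 1 ≡ 1 (mod 119)
8^32 ≡ 1^2 = 1 ≡ 1 (mod 119)
8^64 ≡ 1^2 = 1 ≡ 1 (mod 119)
118 = 64 + 32 + 16 + 4 + 2 in binary powers of 2.
So 8^118 ≡ 1 · 1 · 1 · 50 · 64 ≡ 106 (mod 119).
Since 106 ≠ 1, base 8 is a Fermat witness: 119 is composite.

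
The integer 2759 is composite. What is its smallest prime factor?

2759 is odd.
Digit sum 23, not divisible by 3.
Ends in 9: not divisible by 5.
7: 2759 = 7·394 + 1
11: 2759 = 11·250 + 9
13: 2759 = 13·212 + 3
17: 2759 = 17·162 + 5
19: 2759 = 19·145 + 4
23: 2759 = 23·119 + 22
29: 2759 = 29·95 + 4
31: 2759 = 31·89

31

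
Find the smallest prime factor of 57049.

57049 is odd.
Digit sum 25, not divisible by 3.
Ends in 9: not divisible by 5.
7: 57049 = 7·8149 + 6
11: 57049 = 11·5186 + 3
13: 57049 = 13·4388 + 5
17: 57049 = 17·3355 + 14
19: 57049 = 19·3002 + 11
23: 57049 = 23·2480 + 9
29: 57049 = 29·1967 + 6
31: 57049 = 31·1840 + 9
37: 57049 = 37·1541 + 32
41: 57049 = 41·1391 + 18
43: 57049 = 43·1326 + 31
47: 57049 = 47·1213 + 38
53: 57049 = 53·1076 + 21
59: 57049 = 59·966 + 55
61: 57049 = 61·935 + 14
67: 57049 = 67·851 + 32
71: 57049 = 71·803 + 36
73: 57049 = 73·781 + 36
79: 57049 = 79·722 + 11
83: 57049 = 83·687 + 28
89: 57049 = 89·641

89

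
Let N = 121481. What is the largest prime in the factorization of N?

71

121481 = 29 · 4189
4189 = 59 · 71
71 is prime.
So 121481 = 29 · 59 · 71; the largest prime factor is 71.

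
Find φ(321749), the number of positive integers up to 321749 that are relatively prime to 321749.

305280

Factor: 321749 = 31 · 97 · 107.
φ(321749) = (31−1) · (97−1) · (107−1) = 30 · 96 · 106 = 305280.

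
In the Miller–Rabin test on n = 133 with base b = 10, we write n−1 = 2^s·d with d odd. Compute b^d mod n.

133 − 1 = 132 = 2^2 · 33, so d = 33.
10^1 ≡ 10 (mod 133)
10^2 ≡ 10^2 = 100 ≡ 100 (mod 133)
10^4 ≡ 100^2 = 10000 ≡ 25 (mod 133)
10^8 ≡ 25^2 = 625 ≡ 93 (mod 133)
10^16 ≡ 93^2 = 8649 ≡ 4 (mod 133)
10^32 ≡ 4^2 = 16 ≡ 16 (mod 133)
33 = 32 + 1 in binary powers of 2.
So 10^33 ≡ 16 · 10 ≡ 27 (mod 133).
Squaring chain: 27 → 64; never reaches −1, so base 10 is a Miller–Rabin witness that 133 is composite.

27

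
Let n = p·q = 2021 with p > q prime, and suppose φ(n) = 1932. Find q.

φ(n) = (p−1)(q−1) = n − (p+q) + 1, so p + q = 2021 − 1932 + 1 = 90.
p and q are the roots of t² − 90t + 2021 = 0.
Discriminant: 90² − 4·2021 = 8100 − 8084 = 16; √16 = 4.
q = (90 − 4)/2 = 43, p = (90 + 4)/2 = 47.
Check: 43 · 47 = 2021.

43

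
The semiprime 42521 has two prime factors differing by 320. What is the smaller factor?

101

Since p = q + 320, we have 42521 = q(q + 320), so q² + 320q − 42521 = 0.
Discriminant: 320² + 4·42521 = 102400 + 170084 = 272484; √272484 = 522.
q = (−320 + 522)/2 = 101, and p = q + 320 = 421.
Check: 101 · 421 = 42521.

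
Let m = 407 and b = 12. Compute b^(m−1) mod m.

12

12^1 ≡ 12 (mod 407)
12^2 ≡ 12^2 = 144 ≡ 144 (mod 407)
12^4 ≡ 144^2 = 20736 ≡ 386 (mod 407)
12^8 ≡ 386^2 = 148996 ≡ 34 (mod 407)
12^16 ≡ 34^2 = 1156 ≡ 342 (mod 407)
12^32 ≡ 342^2 = 116964 ≡ 155 (mod 407)
12^64 ≡ 155^2 = 24025 ≡ 12 (mod 407)
12^128 ≡ 12^2 = 144 ≡ 144 (mod 407)
12^256 ≡ 144^2 = 20736 ≡ 386 (mod 407)
406 = 256 + 128 + 16 + 4 + 2 in binary powers of 2.
So 12^406 ≡ 386 · 144 · 342 · 386 · 144 ≡ 12 (mod 407).
Since 12 ≠ 1, base 12 is a Fermat witness: 407 is composite.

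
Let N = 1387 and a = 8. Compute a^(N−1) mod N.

1

8^1 ≡ 8 (mod 1387)
8^2 ≡ 8^2 = 64 ≡ 64 (mod 1387)
8^4 ≡ 64^2 = 4096 ≡ 1322 (mod 1387)
8^8 ≡ 1322^2 = 1747684 ≡ 64 (mod 1387)
8^16 ≡ 64^2 = 4096 ≡ 1322 (mod 1387)
8^32 ≡ 1322^2 = 1747684 ≡ 64 (mod 1387)
8^64 ≡ 64^2 = 4096 ≡ 1322 (mod 1387)
8^128 ≡ 1322^2 = 1747684 ≡ 64 (mod 1387)
8^256 ≡ 64^2 = 4096 ≡ 1322 (mod 1387)
8^512 ≡ 1322^2 = 1747684 ≡ 64 (mod 1387)
8^1024 ≡ 64^2 = 4096 ≡ 1322 (mod 1387)
1386 = 1024 + 256 + 64 + 32 + 8 + 2 in binary powers of 2.
So 8^1386 ≡ 1322 · 1322 · 1322 · 64 · 64 · 64 ≡ 1 (mod 1387).
Since the result is 1, base 8 gives no evidence that 1387 is composite.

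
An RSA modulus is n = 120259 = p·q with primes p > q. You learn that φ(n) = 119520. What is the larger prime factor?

φ(n) = (p−1)(q−1) = n − (p+q) + 1, so p + q = 120259 − 119520 + 1 = 740.
p and q are the roots of t² − 740t + 120259 = 0.
Discriminant: 740² − 4·120259 = 547600 − 481036 = 66564; √66564 = 258.
q = (740 − 258)/2 = 241, p = (740 + 258)/2 = 499.
Check: 241 · 499 = 120259.

499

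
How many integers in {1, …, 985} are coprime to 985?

784

Factor: 985 = 5 · 197.
φ(985) = (5−1) · (197−1) = 4 · 196 = 784.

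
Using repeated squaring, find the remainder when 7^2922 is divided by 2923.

7^1 ≡ 7 (mod 2923)
7^2 ≡ 7^2 = 49 ≡ 49 (mod 2923)
7^4 ≡ 49^2 = 2401 ≡ 2401 (mod 2923)
7^8 ≡ 2401^2 = 5764801 ≡ 645 (mod 2923)
7^16 ≡ 645^2 = 416025 ≡ 959 (mod 2923)
7^32 ≡ 959^2 = 919681 ≡ 1859 (mod 2923)
7^64 ≡ 1859^2 = 3455881 ≡ 895 (mod 2923)
7^128 ≡ 895^2 = 801025 ≡ 123 (mod 2923)
7^256 ≡ 123^2 = 15129 ≡ 514 (mod 2923)
7^512 ≡ 514^2 = 264196 ≡ 1126 (mod 2923)
7^1024 ≡ 1126^2 = 1267876 ≡ 2217 (mod 2923)
7^2048 ≡ 2217^2 = 4915089 ≡ 1526 (mod 2923)
2922 = 2048 + 512 + 256 + 64 + 32 + 8 + 2 in binary powers of 2.
So 7^2922 ≡ 1526 · 1126 · 514 · 895 · 1859 · 645 · 49 ≡ 433 (mod 2923).
Since 433 ≠ 1, base 7 is a Fermat witness: 2923 is composite.

433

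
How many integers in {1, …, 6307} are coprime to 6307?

Factor: 6307 = 7 · 17 · 53.
φ(6307) = (7−1) · (17−1) · (53−1) = 6 · 16 · 52 = 4992.

4992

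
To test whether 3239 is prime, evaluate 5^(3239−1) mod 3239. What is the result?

5^1 ≡ 5 (mod 3239)
5^2 ≡ 5^2 = 25 ≡ 25 (mod 3239)
5^4 ≡ 25^2 = 625 ≡ 625 (mod 3239)
5^8 ≡ 625^2 = 390625 ≡ 1945 (mod 3239)
5^16 ≡ 1945^2 = 3783025 ≡ 3112 (mod 3239)
5^32 ≡ 3112^2 = 9684544 ≡ 3173 (mod 3239)
5^64 ≡ 3173^2 = 10067929 ≡ 1117 (mod 3239)
5^128 ≡ 1117^2 = 1247689 ≡ 674 (mod 3239)
5^256 ≡ 674^2 = 454276 ≡ 816 (mod 3239)
5^512 ≡ 816^2 = 665856 ≡ 1861 (mod 3239)
5^1024 ≡ 1861^2 = 3463321 ≡ 830 (mod 3239)
5^2048 ≡ 830^2 = 688900 ≡ 2232 (mod 3239)
3238 = 2048 + 1024 + 128 + 32 + 4 + 2 in binary powers of 2.
So 5^3238 ≡ 2232 · 830 · 674 · 3173 · 625 · 25 ≡ 2770 (mod 3239).
Since 2770 ≠ 1, base 5 is a Fermat witness: 3239 is composite.

2770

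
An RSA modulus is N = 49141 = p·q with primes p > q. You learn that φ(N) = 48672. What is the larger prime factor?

φ(n) = (p−1)(q−1) = n − (p+q) + 1, so p + q = 49141 − 48672 + 1 = 470.
p and q are the roots of t² − 470t + 49141 = 0.
Discriminant: 470² − 4·49141 = 220900 − 196564 = 24336; √24336 = 156.
q = (470 − 156)/2 = 157, p = (470 + 156)/2 = 313.
Check: 157 · 313 = 49141.

313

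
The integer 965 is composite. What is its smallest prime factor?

965 is odd.
Digit sum 20, not divisible by 3.
Ends in 5: divisible by 5.

5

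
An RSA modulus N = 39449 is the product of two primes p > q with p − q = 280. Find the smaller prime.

103

Since p = q + 280, we have 39449 = q(q + 280), so q² + 280q − 39449 = 0.
Discriminant: 280² + 4·39449 = 78400 + 157796 = 236196; √236196 = 486.
q = (−280 + 486)/2 = 103, and p = q + 280 = 383.
Check: 103 · 383 = 39449.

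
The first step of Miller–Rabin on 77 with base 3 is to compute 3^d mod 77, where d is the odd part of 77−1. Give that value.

77 − 1 = 76 = 2^2 · 19, so d = 19.
3^1 ≡ 3 (mod 77)
3^2 ≡ 3^2 = 9 ≡ 9 (mod 77)
3^4 ≡ 9^2 = 81 ≡ 4 (mod 77)
3^8 ≡ 4^2 = 16 ≡ 16 (mod 77)
3^16 ≡ 16^2 = 256 ≡ 25 (mod 77)
19 = 16 + 2 + 1 in binary powers of 2.
So 3^19 ≡ 25 · 9 · 3 ≡ 59 (mod 77).
Squaring chain: 59 → 16; never reaches −1, so base 3 is a Miller–Rabin witness that 77 is composite.

59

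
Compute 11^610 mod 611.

335

11^1 ≡ 11 (mod 611)
11^2 ≡ 11^2 = 121 ≡ 121 (mod 611)
11^4 ≡ 121^2 = 14641 ≡ 588 (mod 611)
11^8 ≡ 588^2 = 345744 ≡ 529 (mod 611)
11^16 ≡ 529^2 = 279841 ≡ 3 (mod 611)
11^32 ≡ 3^2 = 9 ≡ 9 (mod 611)
11^64 ≡ 9^2 = 81 ≡ 81 (mod 611)
11^128 ≡ 81^2 = 6561 ≡ 451 (mod 611)
11^256 ≡ 451^2 = 203401 ≡ 549 (mod 611)
11^512 ≡ 549^2 = 301401 ≡ 178 (mod 611)
610 = 512 + 64 + 32 + 2 in binary powers of 2.
So 11^610 ≡ 178 · 81 · 9 · 121 ≡ 335 (mod 611).
Since 335 ≠ 1, base 11 is a Fermat witness: 611 is composite.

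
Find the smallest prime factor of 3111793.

3111793 is odd.
Digit sum 25, not divisible by 3.
Ends in 3: not divisible by 5.
7: 3111793 = 7·444541 + 6
11: 3111793 = 11·282890 + 3
13: 3111793 = 13·239368 + 9
17: 3111793 = 17·183046 + 11
19: 3111793 = 19·163778 + 11
23: 3111793 = 23·135295 + 8
29: 3111793 = 29·107303 + 6
31: 3111793 = 31·100380 + 13
37: 3111793 = 37·84102 + 19
41: 3111793 = 41·75897 + 16
43: 3111793 = 43·72367 + 12
47: 3111793 = 47·66208 + 17
53: 3111793 = 53·58713 + 4
59: 3111793 = 59·52742 + 15
61: 3111793 = 61·51013

61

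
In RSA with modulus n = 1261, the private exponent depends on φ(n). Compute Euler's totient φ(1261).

Factor: 1261 = 13 · 97.
φ(1261) = (13−1) · (97−1) = 12 · 96 = 1152.

1152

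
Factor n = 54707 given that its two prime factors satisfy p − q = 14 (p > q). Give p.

241

Since p = q + 14, we have 54707 = q(q + 14), so q² + 14q − 54707 = 0.
Discriminant: 14² + 4·54707 = 196 + 218828 = 219024; √219024 = 468.
q = (−14 + 468)/2 = 227, and p = q + 14 = 241.
Check: 227 · 241 = 54707.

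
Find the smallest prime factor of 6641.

29

6641 is odd.
Digit sum 17, not divisible by 3.
Ends in 1: not divisible by 5.
7: 6641 = 7·948 + 5
11: 6641 = 11·603 + 8
13: 6641 = 13·510 + 11
17: 6641 = 17·390 + 11
19: 6641 = 19·349 + 10
23: 6641 = 23·288 + 17
29: 6641 = 29·229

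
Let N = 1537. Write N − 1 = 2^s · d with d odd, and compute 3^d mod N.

27

1537 − 1 = 1536 = 2^9 · 3, so d = 3.
3^1 ≡ 3 (mod 1537)
3^2 ≡ 3^2 = 9 ≡ 9 (mod 1537)
3 = 2 + 1 in binary powers of 2.
So 3^3 ≡ 9 · 3 ≡ 27 (mod 1537).
Squaring chain: 27 → 729 → 1176 → 1213 → 460 → 1031 → 894 → 1533 → 16; never reaches −1, so base 3 is a Miller–Rabin witness that 1537 is composite.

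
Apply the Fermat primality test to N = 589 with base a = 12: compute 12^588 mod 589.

12^1 ≡ 12 (mod 589)
12^2 ≡ 12^2 = 144 ≡ 144 (mod 589)
12^4 ≡ 144^2 = 20736 ≡ 121 (mod 589)
12^8 ≡ 121^2 = 14641 ≡ 505 (mod 589)
12^16 ≡ 505^2 = 255025 ≡ 577 (mod 589)
12^32 ≡ 577^2 = 332929 ≡ 144 (mod 589)
12^64 ≡ 144^2 = 20736 ≡ 121 (mod 589)
12^128 ≡ 121^2 = 14641 ≡ 505 (mod 589)
12^256 ≡ 505^2 = 255025 ≡ 577 (mod 589)
12^512 ≡ 577^2 = 332929 ≡ 144 (mod 589)
588 = 512 + 64 + 8 + 4 in binary powers of 2.
So 12^588 ≡ 144 · 121 · 505 · 121 ≡ 39 (mod 589).
Since 39 ≠ 1, base 12 is a Fermat witness: 589 is composite.

39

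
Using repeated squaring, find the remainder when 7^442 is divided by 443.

7^1 ≡ 7 (mod 443)
7^2 ≡ 7^2 = 49 ≡ 49 (mod 443)
7^4 ≡ 49^2 = 2401 ≡ 186 (mod 443)
7^8 ≡ 186^2 = 34596 ≡ 42 (mod 443)
7^16 ≡ 42^2 = 1764 ≡ 435 (mod 443)
7^32 ≡ 435^2 = 189225 ≡ 64 (mod 443)
7^64 ≡ 64^2 = 4096 ≡ 109 (mod 443)
7^128 ≡ 109^2 = 11881 ≡ 363 (mod 443)
7^256 ≡ 363^2 = 131769 ≡ 198 (mod 443)
442 = 256 + 128 + 32 + 16 + 8 + 2 in binary powers of 2.
So 7^442 ≡ 198 · 363 · 64 · 435 · 42 · 49 ≡ 1 (mod 443).
Since the result is 1, base 7 gives no evidence that 443 is composite.

1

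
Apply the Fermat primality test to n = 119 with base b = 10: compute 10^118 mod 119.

10^1 ≡ 10 (mod 119)
10^2 ≡ 10^2 = 100 ≡ 100 (mod 119)
10^4 ≡ 100^2 = 10000 ≡ 4 (mod 119)
10^8 ≡ 4^2 = 16 ≡ 16 (mod 119)
10^16 ≡ 16^2 = 256 ≡ 18 (mod 119)
10^32 ≡ 18^2 = 324 ≡ 86 (mod 119)
10^64 ≡ 86^2 = 7396 ≡ 18 (mod 119)
118 = 64 + 32 + 16 + 4 + 2 in binary powers of 2.
So 10^118 ≡ 18 · 86 · 18 · 4 · 100 ≡ 60 (mod 119).
Since 60 ≠ 1, base 10 is a Fermat witness: 119 is composite.

60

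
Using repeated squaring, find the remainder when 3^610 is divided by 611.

341

3^1 ≡ 3 (mod 611)
3^2 ≡ 3^2 = 9 ≡ 9 (mod 611)
3^4 ≡ 9^2 = 81 ≡ 81 (mod 611)
3^8 ≡ 81^2 = 6561 ≡ 451 (mod 611)
3^16 ≡ 451^2 = 203401 ≡ 549 (mod 611)
3^32 ≡ 549^2 = 301401 ≡ 178 (mod 611)
3^64 ≡ 178^2 = 31684 ≡ 523 (mod 611)
3^128 ≡ 523^2 = 273529 ≡ 412 (mod 611)
3^256 ≡ 412^2 = 169744 ≡ 497 (mod 611)
3^512 ≡ 497^2 = 247009 ≡ 165 (mod 611)
610 = 512 + 64 + 32 + 2 in binary powers of 2.
So 3^610 ≡ 165 · 523 · 178 · 9 ≡ 341 (mod 611).
Since 341 ≠ 1, base 3 is a Fermat witness: 611 is composite.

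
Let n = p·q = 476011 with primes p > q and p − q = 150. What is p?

769

Since p = q + 150, we have 476011 = q(q + 150), so q² + 150q − 476011 = 0.
Discriminant: 150² + 4·476011 = 22500 + 1904044 = 1926544; √1926544 = 1388.
q = (−150 + 1388)/2 = 619, and p = q + 150 = 769.
Check: 619 · 769 = 476011.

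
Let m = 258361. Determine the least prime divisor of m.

258361 is odd.
Digit sum 25, not divisible by 3.
Ends in 1: not divisible by 5.
7: 258361 = 7·36908 + 5
11: 258361 = 11·23487 + 4
13: 258361 = 13·19873 + 12
17: 258361 = 17·15197 + 12
19: 258361 = 19·13597 + 18
23: 258361 = 23·11233 + 2
29: 258361 = 29·8909

29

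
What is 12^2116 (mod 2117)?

12^1 ≡ 12 (mod 2117)
12^2 ≡ 12^2 = 144 ≡ 144 (mod 2117)
12^4 ≡ 144^2 = 20736 ≡ 1683 (mod 2117)
12^8 ≡ 1683^2 = 2832489 ≡ 2060 (mod 2117)
12^16 ≡ 2060^2 = 4243600 ≡ 1132 (mod 2117)
12^32 ≡ 1132^2 = 1281424 ≡ 639 (mod 2117)
12^64 ≡ 639^2 = 408321 ≡ 1857 (mod 2117)
12^128 ≡ 1857^2 = 3448449 ≡ 1973 (mod 2117)
12^256 ≡ 1973^2 = 3892729 ≡ 1683 (mod 2117)
12^512 ≡ 1683^2 = 2832489 ≡ 2060 (mod 2117)
12^1024 ≡ 2060^2 = 4243600 ≡ 1132 (mod 2117)
12^2048 ≡ 1132^2 = 1281424 ≡ 639 (mod 2117)
2116 = 2048 + 64 + 4 in binary powers of 2.
So 12^2116 ≡ 639 · 1857 · 1683 ≡ 1857 (mod 2117).
Since 1857 ≠ 1, base 12 is a Fermat witness: 2117 is composite.

1857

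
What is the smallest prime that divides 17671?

17671 is odd.
Digit sum 22, not divisible by 3.
Ends in 1: not divisible by 5.
7: 17671 = 7·2524 + 3
11: 17671 = 11·1606 + 5
13: 17671 = 13·1359 + 4
17: 17671 = 17·1039 + 8
19: 17671 = 19·930 + 1
23: 17671 = 23·768 + 7
29: 17671 = 29·609 + 10
31: 17671 = 31·570 + 1
37: 17671 = 37·477 + 22
41: 17671 = 41·431

41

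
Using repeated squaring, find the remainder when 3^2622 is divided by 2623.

680

3^1 ≡ 3 (mod 2623)
3^2 ≡ 3^2 = 9 ≡ 9 (mod 2623)
3^4 ≡ 9^2 = 81 ≡ 81 (mod 2623)
3^8 ≡ 81^2 = 6561 ≡ 1315 (mod 2623)
3^16 ≡ 1315^2 = 1729225 ≡ 668 (mod 2623)
3^32 ≡ 668^2 = 446224 ≡ 314 (mod 2623)
3^64 ≡ 314^2 = 98596 ≡ 1545 (mod 2623)
3^128 ≡ 1545^2 = 2387025 ≡ 95 (mod 2623)
3^256 ≡ 95^2 = 9025 ≡ 1156 (mod 2623)
3^512 ≡ 1156^2 = 1336336 ≡ 1229 (mod 2623)
3^1024 ≡ 1229^2 = 1510441 ≡ 2216 (mod 2623)
3^2048 ≡ 2216^2 = 4910656 ≡ 400 (mod 2623)
2622 = 2048 + 512 + 32 + 16 + 8 + 4 + 2 in binary powers of 2.
So 3^2622 ≡ 400 · 1229 · 314 · 668 · 1315 · 81 · 9 ≡ 680 (mod 2623).
Since 680 ≠ 1, base 3 is a Fermat witness: 2623 is composite.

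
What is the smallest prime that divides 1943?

29

1943 is odd.
Digit sum 17, not divisible by 3.
Ends in 3: not divisible by 5.
7: 1943 = 7·277 + 4
11: 1943 = 11·176 + 7
13: 1943 = 13·149 + 6
17: 1943 = 17·114 + 5
19: 1943 = 19·102 + 5
23: 1943 = 23·84 + 11
29: 1943 = 29·67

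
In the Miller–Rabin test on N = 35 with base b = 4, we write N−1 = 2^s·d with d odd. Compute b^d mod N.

35 − 1 = 34 = 2^1 · 17, so d = 17.
4^1 ≡ 4 (mod 35)
4^2 ≡ 4^2 = 16 ≡ 16 (mod 35)
4^4 ≡ 16^2 = 256 ≡ 11 (mod 35)
4^8 ≡ 11^2 = 121 ≡ 16 (mod 35)
4^16 ≡ 16^2 = 256 ≡ 11 (mod 35)
17 = 16 + 1 in binary powers of 2.
So 4^17 ≡ 11 · 4 ≡ 9 (mod 35).
Squaring chain: 9; never reaches −1, so base 4 is a Miller–Rabin witness that 35 is composite.

9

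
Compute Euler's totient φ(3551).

3432

Factor: 3551 = 53 · 67.
φ(3551) = (53−1) · (67−1) = 52 · 66 = 3432.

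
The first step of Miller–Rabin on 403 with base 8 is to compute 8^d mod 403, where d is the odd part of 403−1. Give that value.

8

403 − 1 = 402 = 2^1 · 201, so d = 201.
8^1 ≡ 8 (mod 403)
8^2 ≡ 8^2 = 64 ≡ 64 (mod 403)
8^4 ≡ 64^2 = 4096 ≡ 66 (mod 403)
8^8 ≡ 66^2 = 4356 ≡ 326 (mod 403)
8^16 ≡ 326^2 = 106276 ≡ 287 (mod 403)
8^32 ≡ 287^2 = 82369 ≡ 157 (mod 403)
8^64 ≡ 157^2 = 24649 ≡ 66 (mod 403)
8^128 ≡ 66^2 = 4356 ≡ 326 (mod 403)
201 = 128 + 64 + 8 + 1 in binary powers of 2.
So 8^201 ≡ 326 · 66 · 326 · 8 ≡ 8 (mod 403).
Squaring chain: 8; never reaches −1, so base 8 is a Miller–Rabin witness that 403 is composite.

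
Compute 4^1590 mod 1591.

692

4^1 ≡ 4 (mod 1591)
4^2 ≡ 4^2 = 16 ≡ 16 (mod 1591)
4^4 ≡ 16^2 = 256 ≡ 256 (mod 1591)
4^8 ≡ 256^2 = 65536 ≡ 305 (mod 1591)
4^16 ≡ 305^2 = 93025 ≡ 747 (mod 1591)
4^32 ≡ 747^2 = 558009 ≡ 1159 (mod 1591)
4^64 ≡ 1159^2 = 1343281 ≡ 477 (mod 1591)
4^128 ≡ 477^2 = 227529 ≡ 16 (mod 1591)
4^256 ≡ 16^2 = 256 ≡ 256 (mod 1591)
4^512 ≡ 256^2 = 65536 ≡ 305 (mod 1591)
4^1024 ≡ 305^2 = 93025 ≡ 747 (mod 1591)
1590 = 1024 + 512 + 32 + 16 + 4 + 2 in binary powers of 2.
So 4^1590 ≡ 747 · 305 · 1159 · 747 · 256 · 16 ≡ 692 (mod 1591).
Since 692 ≠ 1, base 4 is a Fermat witness: 1591 is composite.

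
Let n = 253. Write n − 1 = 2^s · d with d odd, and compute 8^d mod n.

253 − 1 = 252 = 2^2 · 63, so d = 63.
8^1 ≡ 8 (mod 253)
8^2 ≡ 8^2 = 64 ≡ 64 (mod 253)
8^4 ≡ 64^2 = 4096 ≡ 48 (mod 253)
8^8 ≡ 48^2 = 2304 ≡ 27 (mod 253)
8^16 ≡ 27^2 = 729 ≡ 223 (mod 253)
8^32 ≡ 223^2 = 49729 ≡ 141 (mod 253)
63 = 32 + 16 + 8 + 4 + 2 + 1 in binary powers of 2.
So 8^63 ≡ 141 · 223 · 27 · 48 · 64 · 8 ≡ 50 (mod 253).
Squaring chain: 50 → 223; never reaches −1, so base 8 is a Miller–Rabin witness that 253 is composite.

50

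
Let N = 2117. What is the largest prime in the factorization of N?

73

2117 = 29 · 73
73 is prime.
So 2117 = 29 · 73; the largest prime factor is 73.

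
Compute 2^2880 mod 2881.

2^1 ≡ 2 (mod 2881)
2^2 ≡ 2^2 = 4 ≡ 4 (mod 2881)
2^4 ≡ 4^2 = 16 ≡ 16 (mod 2881)
2^8 ≡ 16^2 = 256 ≡ 256 (mod 2881)
2^16 ≡ 256^2 = 65536 ≡ 2154 (mod 2881)
2^32 ≡ 2154^2 = 4639716 ≡ 1306 (mod 2881)
2^64 ≡ 1306^2 = 1705636 ≡ 84 (mod 2881)
2^128 ≡ 84^2 = 7056 ≡ 1294 (mod 2881)
2^256 ≡ 1294^2 = 1674436 ≡ 575 (mod 2881)
2^512 ≡ 575^2 = 330625 ≡ 2191 (mod 2881)
2^1024 ≡ 2191^2 = 4800481 ≡ 735 (mod 2881)
2^2048 ≡ 735^2 = 540225 ≡ 1478 (mod 2881)
2880 = 2048 + 512 + 256 + 64 in binary powers of 2.
So 2^2880 ≡ 1478 · 2191 · 575 · 84 ≡ 895 (mod 2881).
Since 895 ≠ 1, base 2 is a Fermat witness: 2881 is composite.

895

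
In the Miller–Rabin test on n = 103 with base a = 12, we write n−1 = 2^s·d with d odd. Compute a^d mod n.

102

103 − 1 = 102 = 2^1 · 51, so d = 51.
12^1 ≡ 12 (mod 103)
12^2 ≡ 12^2 = 144 ≡ 41 (mod 103)
12^4 ≡ 41^2 = 1681 ≡ 33 (mod 103)
12^8 ≡ 33^2 = 1089 ≡ 59 (mod 103)
12^16 ≡ 59^2 = 3481 ≡ 82 (mod 103)
12^32 ≡ 82^2 = 6724 ≡ 29 (mod 103)
51 = 32 + 16 + 2 + 1 in binary powers of 2.
So 12^51 ≡ 29 · 82 · 41 · 12 ≡ 102 (mod 103).
Since 12^d ≡ 102 (mod 103), base 12 does not prove 103 composite.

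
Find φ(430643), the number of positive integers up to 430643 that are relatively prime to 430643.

Factor: 430643 = 37 · 103 · 113.
φ(430643) = (37−1) · (103−1) · (113−1) = 36 · 102 · 112 = 411264.

411264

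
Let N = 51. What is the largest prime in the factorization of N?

17

51 = 3 · 17
17 is prime.
So 51 = 3 · 17; the largest prime factor is 17.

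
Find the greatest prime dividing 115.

23

115 = 5 · 23
23 is prime.
So 115 = 5 · 23; the largest prime factor is 23.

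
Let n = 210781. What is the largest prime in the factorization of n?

210781 = 41 · 5141
5141 = 53 · 97
97 is prime.
So 210781 = 41 · 53 · 97; the largest prime factor is 97.

97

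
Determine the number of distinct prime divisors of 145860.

6

145860 = 2^2 · 36465
36465 = 3 · 12155
12155 = 5 · 2431
2431 = 11 · 221
221 = 13 · 17
145860 = 2^2 · 3 · 5 · 11 · 13 · 17, which has 6 distinct prime factors.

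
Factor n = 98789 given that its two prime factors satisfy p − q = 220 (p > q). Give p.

443

Since p = q + 220, we have 98789 = q(q + 220), so q² + 220q − 98789 = 0.
Discriminant: 220² + 4·98789 = 48400 + 395156 = 443556; √443556 = 666.
q = (−220 + 666)/2 = 223, and p = q + 220 = 443.
Check: 223 · 443 = 98789.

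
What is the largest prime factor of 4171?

4171 = 43 · 97
97 is prime.
So 4171 = 43 · 97; the largest prime factor is 97.

97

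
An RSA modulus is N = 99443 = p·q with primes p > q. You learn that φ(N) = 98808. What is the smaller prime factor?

φ(n) = (p−1)(q−1) = n − (p+q) + 1, so p + q = 99443 − 98808 + 1 = 636.
p and q are the roots of t² − 636t + 99443 = 0.
Discriminant: 636² − 4·99443 = 404496 − 397772 = 6724; √6724 = 82.
q = (636 − 82)/2 = 277, p = (636 + 82)/2 = 359.
Check: 277 · 359 = 99443.

277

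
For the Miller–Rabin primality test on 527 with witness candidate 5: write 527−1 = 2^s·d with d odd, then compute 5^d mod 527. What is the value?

527 − 1 = 526 = 2^1 · 263, so d = 263.
5^1 ≡ 5 (mod 527)
5^2 ≡ 5^2 = 25 ≡ 25 (mod 527)
5^4 ≡ 25^2 = 625 ≡ 98 (mod 527)
5^8 ≡ 98^2 = 9604 ≡ 118 (mod 527)
5^16 ≡ 118^2 = 13924 ≡ 222 (mod 527)
5^32 ≡ 222^2 = 49284 ≡ 273 (mod 527)
5^64 ≡ 273^2 = 74529 ≡ 222 (mod 527)
5^128 ≡ 222^2 = 49284 ≡ 273 (mod 527)
5^256 ≡ 273^2 = 74529 ≡ 222 (mod 527)
263 = 256 + 4 + 2 + 1 in binary powers of 2.
So 5^263 ≡ 222 · 98 · 25 · 5 ≡ 180 (mod 527).
Squaring chain: 180; never reaches −1, so base 5 is a Miller–Rabin witness that 527 is composite.

180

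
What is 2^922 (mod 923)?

49

2^1 ≡ 2 (mod 923)
2^2 ≡ 2^2 = 4 ≡ 4 (mod 923)
2^4 ≡ 4^2 = 16 ≡ 16 (mod 923)
2^8 ≡ 16^2 = 256 ≡ 256 (mod 923)
2^16 ≡ 256^2 = 65536 ≡ 3 (mod 923)
2^32 ≡ 3^2 = 9 ≡ 9 (mod 923)
2^64 ≡ 9^2 = 81 ≡ 81 (mod 923)
2^128 ≡ 81^2 = 6561 ≡ 100 (mod 923)
2^256 ≡ 100^2 = 10000 ≡ 770 (mod 923)
2^512 ≡ 770^2 = 592900 ≡ 334 (mod 923)
922 = 512 + 256 + 128 + 16 + 8 + 2 in binary powers of 2.
So 2^922 ≡ 334 · 770 · 100 · 3 · 256 · 4 ≡ 49 (mod 923).
Since 49 ≠ 1, base 2 is a Fermat witness: 923 is composite.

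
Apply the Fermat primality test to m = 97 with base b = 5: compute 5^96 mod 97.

5^1 ≡ 5 (mod 97)
5^2 ≡ 5^2 = 25 ≡ 25 (mod 97)
5^4 ≡ 25^2 = 625 ≡ 43 (mod 97)
5^8 ≡ 43^2 = 1849 ≡ 6 (mod 97)
5^16 ≡ 6^2 = 36 ≡ 36 (mod 97)
5^32 ≡ 36^2 = 1296 ≡ 35 (mod 97)
5^64 ≡ 35^2 = 1225 ≡ 61 (mod 97)
96 = 64 + 32 in binary powers of 2.
So 5^96 ≡ 61 · 35 ≡ 1 (mod 97).
Since the result is 1, base 5 gives no evidence that 97 is composite.

1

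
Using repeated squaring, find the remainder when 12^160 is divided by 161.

9

12^1 ≡ 12 (mod 161)
12^2 ≡ 12^2 = 144 ≡ 144 (mod 161)
12^4 ≡ 144^2 = 20736 ≡ 128 (mod 161)
12^8 ≡ 128^2 = 16384 ≡ 123 (mod 161)
12^16 ≡ 123^2 = 15129 ≡ 156 (mod 161)
12^32 ≡ 156^2 = 24336 ≡ 25 (mod 161)
12^64 ≡ 25^2 = 625 ≡ 142 (mod 161)
12^128 ≡ 142^2 = 20164 ≡ 39 (mod 161)
160 = 128 + 32 in binary powers of 2.
So 12^160 ≡ 39 · 25 ≡ 9 (mod 161).
Since 9 ≠ 1, base 12 is a Fermat witness: 161 is composite.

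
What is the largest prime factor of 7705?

7705 = 5 · 1541
1541 = 23 · 67
67 is prime.
So 7705 = 5 · 23 · 67; the largest prime factor is 67.

67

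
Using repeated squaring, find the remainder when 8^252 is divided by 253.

141

8^1 ≡ 8 (mod 253)
8^2 ≡ 8^2 = 64 ≡ 64 (mod 253)
8^4 ≡ 64^2 = 4096 ≡ 48 (mod 253)
8^8 ≡ 48^2 = 2304 ≡ 27 (mod 253)
8^16 ≡ 27^2 = 729 ≡ 223 (mod 253)
8^32 ≡ 223^2 = 49729 ≡ 141 (mod 253)
8^64 ≡ 141^2 = 19881 ≡ 147 (mod 253)
8^128 ≡ 147^2 = 21609 ≡ 104 (mod 253)
252 = 128 + 64 + 32 + 16 + 8 + 4 in binary powers of 2.
So 8^252 ≡ 104 · 147 · 141 · 223 · 27 · 48 ≡ 141 (mod 253).
Since 141 ≠ 1, base 8 is a Fermat witness: 253 is composite.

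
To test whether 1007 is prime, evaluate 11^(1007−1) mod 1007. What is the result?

334

11^1 ≡ 11 (mod 1007)
11^2 ≡ 11^2 = 121 ≡ 121 (mod 1007)
11^4 ≡ 121^2 = 14641 ≡ 543 (mod 1007)
11^8 ≡ 543^2 = 294849 ≡ 805 (mod 1007)
11^16 ≡ 805^2 = 648025 ≡ 524 (mod 1007)
11^32 ≡ 524^2 = 274576 ≡ 672 (mod 1007)
11^64 ≡ 672^2 = 451584 ≡ 448 (mod 1007)
11^128 ≡ 448^2 = 200704 ≡ 311 (mod 1007)
11^256 ≡ 311^2 = 96721 ≡ 49 (mod 1007)
11^512 ≡ 49^2 = 2401 ≡ 387 (mod 1007)
1006 = 512 + 256 + 128 + 64 + 32 + 8 + 4 + 2 in binary powers of 2.
So 11^1006 ≡ 387 · 49 · 311 · 448 · 672 · 805 · 543 · 121 ≡ 334 (mod 1007).
Since 334 ≠ 1, base 11 is a Fermat witness: 1007 is composite.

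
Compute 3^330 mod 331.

3^1 ≡ 3 (mod 331)
3^2 ≡ 3^2 = 9 ≡ 9 (mod 331)
3^4 ≡ 9^2 = 81 ≡ 81 (mod 331)
3^8 ≡ 81^2 = 6561 ≡ 272 (mod 331)
3^16 ≡ 272^2 = 73984 ≡ 171 (mod 331)
3^32 ≡ 171^2 = 29241 ≡ 113 (mod 331)
3^64 ≡ 113^2 = 12769 ≡ 191 (mod 331)
3^128 ≡ 191^2 = 36481 ≡ 71 (mod 331)
3^256 ≡ 71^2 = 5041 ≡ 76 (mod 331)
330 = 256 + 64 + 8 + 2 in binary powers of 2.
So 3^330 ≡ 76 · 191 · 272 · 9 ≡ 1 (mod 331).
Since the result is 1, base 3 gives no evidence that 331 is composite.

1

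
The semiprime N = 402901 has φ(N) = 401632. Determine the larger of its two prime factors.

653

φ(n) = (p−1)(q−1) = n − (p+q) + 1, so p + q = 402901 − 401632 + 1 = 1270.
p and q are the roots of t² − 1270t + 402901 = 0.
Discriminant: 1270² − 4·402901 = 1612900 − 1611604 = 1296; √1296 = 36.
q = (1270 − 36)/2 = 617, p = (1270 + 36)/2 = 653.
Check: 617 · 653 = 402901.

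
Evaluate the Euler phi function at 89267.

81664

Factor: 89267 = 17 · 59 · 89.
φ(89267) = (17−1) · (59−1) · (89−1) = 16 · 58 · 88 = 81664.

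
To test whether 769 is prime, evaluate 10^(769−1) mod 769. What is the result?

10^1 ≡ 10 (mod 769)
10^2 ≡ 10^2 = 100 ≡ 100 (mod 769)
10^4 ≡ 100^2 = 10000 ≡ 3 (mod 769)
10^8 ≡ 3^2 = 9 ≡ 9 (mod 769)
10^16 ≡ 9^2 = 81 ≡ 81 (mod 769)
10^32 ≡ 81^2 = 6561 ≡ 409 (mod 769)
10^64 ≡ 409^2 = 167281 ≡ 408 (mod 769)
10^128 ≡ 408^2 = 166464 ≡ 360 (mod 769)
10^256 ≡ 360^2 = 129600 ≡ 408 (mod 769)
10^512 ≡ 408^2 = 166464 ≡ 360 (mod 769)
768 = 512 + 256 in binary powers of 2.
So 10^768 ≡ 360 · 408 ≡ 1 (mod 769).
Since the result is 1, base 10 gives no evidence that 769 is composite.

1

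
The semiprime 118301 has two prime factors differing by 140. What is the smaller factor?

281

Since p = q + 140, we have 118301 = q(q + 140), so q² + 140q − 118301 = 0.
Discriminant: 140² + 4·118301 = 19600 + 473204 = 492804; √492804 = 702.
q = (−140 + 702)/2 = 281, and p = q + 140 = 421.
Check: 281 · 421 = 118301.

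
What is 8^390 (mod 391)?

8^1 ≡ 8 (mod 391)
8^2 ≡ 8^2 = 64 ≡ 64 (mod 391)
8^4 ≡ 64^2 = 4096 ≡ 186 (mod 391)
8^8 ≡ 186^2 = 34596 ≡ 188 (mod 391)
8^16 ≡ 188^2 = 35344 ≡ 154 (mod 391)
8^32 ≡ 154^2 = 23716 ≡ 256 (mod 391)
8^64 ≡ 256^2 = 65536 ≡ 239 (mod 391)
8^128 ≡ 239^2 = 57121 ≡ 35 (mod 391)
8^256 ≡ 35^2 = 1225 ≡ 52 (mod 391)
390 = 256 + 128 + 4 + 2 in binary powers of 2.
So 8^390 ≡ 52 · 35 · 186 · 64 ≡ 361 (mod 391).
Since 361 ≠ 1, base 8 is a Fermat witness: 391 is composite.

361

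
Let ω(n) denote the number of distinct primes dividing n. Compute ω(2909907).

6

2909907 = 3^2 · 323323
323323 = 7 · 46189
46189 = 11 · 4199
4199 = 13 · 323
323 = 17 · 19
2909907 = 3^2 · 7 · 11 · 13 · 17 · 19, which has 6 distinct prime factors.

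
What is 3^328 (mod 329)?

165

3^1 ≡ 3 (mod 329)
3^2 ≡ 3^2 = 9 ≡ 9 (mod 329)
3^4 ≡ 9^2 = 81 ≡ 81 (mod 329)
3^8 ≡ 81^2 = 6561 ≡ 310 (mod 329)
3^16 ≡ 310^2 = 96100 ≡ 32 (mod 329)
3^32 ≡ 32^2 = 1024 ≡ 37 (mod 329)
3^64 ≡ 37^2 = 1369 ≡ 53 (mod 329)
3^128 ≡ 53^2 = 2809 ≡ 177 (mod 329)
3^256 ≡ 177^2 = 31329 ≡ 74 (mod 329)
328 = 256 + 64 + 8 in binary powers of 2.
So 3^328 ≡ 74 · 53 · 310 ≡ 165 (mod 329).
Since 165 ≠ 1, base 3 is a Fermat witness: 329 is composite.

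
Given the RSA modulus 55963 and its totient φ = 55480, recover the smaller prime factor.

191

φ(n) = (p−1)(q−1) = n − (p+q) + 1, so p + q = 55963 − 55480 + 1 = 484.
p and q are the roots of t² − 484t + 55963 = 0.
Discriminant: 484² − 4·55963 = 234256 − 223852 = 10404; √10404 = 102.
q = (484 − 102)/2 = 191, p = (484 + 102)/2 = 293.
Check: 191 · 293 = 55963.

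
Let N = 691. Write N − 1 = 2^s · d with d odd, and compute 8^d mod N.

690

691 − 1 = 690 = 2^1 · 345, so d = 345.
8^1 ≡ 8 (mod 691)
8^2 ≡ 8^2 = 64 ≡ 64 (mod 691)
8^4 ≡ 64^2 = 4096 ≡ 641 (mod 691)
8^8 ≡ 641^2 = 410881 ≡ 427 (mod 691)
8^16 ≡ 427^2 = 182329 ≡ 596 (mod 691)
8^32 ≡ 596^2 = 355216 ≡ 42 (mod 691)
8^64 ≡ 42^2 = 1764 ≡ 382 (mod 691)
8^128 ≡ 382^2 = 145924 ≡ 123 (mod 691)
8^256 ≡ 123^2 = 15129 ≡ 618 (mod 691)
345 = 256 + 64 + 16 + 8 + 1 in binary powers of 2.
So 8^345 ≡ 618 · 382 · 596 · 427 · 8 ≡ 690 (mod 691).
Since 8^d ≡ 690 (mod 691), base 8 does not prove 691 composite.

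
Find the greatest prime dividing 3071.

83

3071 = 37 · 83
83 is prime.
So 3071 = 37 · 83; the largest prime factor is 83.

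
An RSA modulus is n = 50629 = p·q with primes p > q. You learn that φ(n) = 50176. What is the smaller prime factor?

φ(n) = (p−1)(q−1) = n − (p+q) + 1, so p + q = 50629 − 50176 + 1 = 454.
p and q are the roots of t² − 454t + 50629 = 0.
Discriminant: 454² − 4·50629 = 206116 − 202516 = 3600; √3600 = 60.
q = (454 − 60)/2 = 197, p = (454 + 60)/2 = 257.
Check: 197 · 257 = 50629.

197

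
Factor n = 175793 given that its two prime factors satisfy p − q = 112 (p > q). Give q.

367

Since p = q + 112, we have 175793 = q(q + 112), so q² + 112q − 175793 = 0.
Discriminant: 112² + 4·175793 = 12544 + 703172 = 715716; √715716 = 846.
q = (−112 + 846)/2 = 367, and p = q + 112 = 479.
Check: 367 · 479 = 175793.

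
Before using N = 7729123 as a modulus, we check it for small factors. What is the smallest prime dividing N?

79

7729123 is odd.
Digit sum 31, not divisible by 3.
Ends in 3: not divisible by 5.
7: 7729123 = 7·1104160 + 3
11: 7729123 = 11·702647 + 6
13: 7729123 = 13·594547 + 12
17: 7729123 = 17·454654 + 5
19: 7729123 = 19·406795 + 18
23: 7729123 = 23·336048 + 19
29: 7729123 = 29·266521 + 14
31: 7729123 = 31·249326 + 17
37: 7729123 = 37·208895 + 8
41: 7729123 = 41·188515 + 8
43: 7729123 = 43·179747 + 2
47: 7729123 = 47·164449 + 20
53: 7729123 = 53·145832 + 27
59: 7729123 = 59·131002 + 5
61: 7729123 = 61·126706 + 57
67: 7729123 = 67·115360 + 3
71: 7729123 = 71·108860 + 63
73: 7729123 = 73·105878 + 29
79: 7729123 = 79·97837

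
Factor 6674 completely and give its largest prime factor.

6674 = 2 · 3337
3337 = 47 · 71
71 is prime.
So 6674 = 2 · 47 · 71; the largest prime factor is 71.

71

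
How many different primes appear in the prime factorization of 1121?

1121 = 19 · 59
1121 = 19 · 59, which has 2 distinct prime factors.

2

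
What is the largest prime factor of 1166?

1166 = 2 · 583
583 = 11 · 53
53 is prime.
So 1166 = 2 · 11 · 53; the largest prime factor is 53.

53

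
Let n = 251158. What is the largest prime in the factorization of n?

251158 = 2 · 125579
125579 = 17 · 7387
7387 = 83 · 89
89 is prime.
So 251158 = 2 · 17 · 83 · 89; the largest prime factor is 89.

89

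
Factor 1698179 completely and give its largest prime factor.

1698179 = 7 · 242597
242597 = 41 · 5917
5917 = 61 · 97
97 is prime.
So 1698179 = 7 · 41 · 61 · 97; the largest prime factor is 97.

97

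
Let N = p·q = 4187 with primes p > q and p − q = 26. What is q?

Since p = q + 26, we have 4187 = q(q + 26), so q² + 26q − 4187 = 0.
Discriminant: 26² + 4·4187 = 676 + 16748 = 17424; √17424 = 132.
q = (−26 + 132)/2 = 53, and p = q + 26 = 79.
Check: 53 · 79 = 4187.

53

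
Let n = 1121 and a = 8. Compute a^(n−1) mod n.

638

8^1 ≡ 8 (mod 1121)
8^2 ≡ 8^2 = 64 ≡ 64 (mod 1121)
8^4 ≡ 64^2 = 4096 ≡ 733 (mod 1121)
8^8 ≡ 733^2 = 537289 ≡ 330 (mod 1121)
8^16 ≡ 330^2 = 108900 ≡ 163 (mod 1121)
8^32 ≡ 163^2 = 26569 ≡ 786 (mod 1121)
8^64 ≡ 786^2 = 617796 ≡ 125 (mod 1121)
8^128 ≡ 125^2 = 15625 ≡ 1052 (mod 1121)
8^256 ≡ 1052^2 = 1106704 ≡ 277 (mod 1121)
8^512 ≡ 277^2 = 76729 ≡ 501 (mod 1121)
8^1024 ≡ 501^2 = 251001 ≡ 1018 (mod 1121)
1120 = 1024 + 64 + 32 in binary powers of 2.
So 8^1120 ≡ 1018 · 125 · 786 ≡ 638 (mod 1121).
Since 638 ≠ 1, base 8 is a Fermat witness: 1121 is composite.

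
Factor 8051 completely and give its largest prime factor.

8051 = 83 · 97
97 is prime.
So 8051 = 83 · 97; the largest prime factor is 97.

97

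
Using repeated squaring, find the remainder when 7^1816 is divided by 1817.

1304

7^1 ≡ 7 (mod 1817)
7^2 ≡ 7^2 = 49 ≡ 49 (mod 1817)
7^4 ≡ 49^2 = 2401 ≡ 584 (mod 1817)
7^8 ≡ 584^2 = 341056 ≡ 1277 (mod 1817)
7^16 ≡ 1277^2 = 1630729 ≡ 880 (mod 1817)
7^32 ≡ 880^2 = 774400 ≡ 358 (mod 1817)
7^64 ≡ 358^2 = 128164 ≡ 974 (mod 1817)
7^128 ≡ 974^2 = 948676 ≡ 202 (mod 1817)
7^256 ≡ 202^2 = 40804 ≡ 830 (mod 1817)
7^512 ≡ 830^2 = 688900 ≡ 257 (mod 1817)
7^1024 ≡ 257^2 = 66049 ≡ 637 (mod 1817)
1816 = 1024 + 512 + 256 + 16 + 8 in binary powers of 2.
So 7^1816 ≡ 637 · 257 · 830 · 880 · 1277 ≡ 1304 (mod 1817).
Since 1304 ≠ 1, base 7 is a Fermat witness: 1817 is composite.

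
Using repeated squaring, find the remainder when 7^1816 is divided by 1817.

7^1 ≡ 7 (mod 1817)
7^2 ≡ 7^2 = 49 ≡ 49 (mod 1817)
7^4 ≡ 49^2 = 2401 ≡ 584 (mod 1817)
7^8 ≡ 584^2 = 341056 ≡ 1277 (mod 1817)
7^16 ≡ 1277^2 = 1630729 ≡ 880 (mod 1817)
7^32 ≡ 880^2 = 774400 ≡ 358 (mod 1817)
7^64 ≡ 358^2 = 128164 ≡ 974 (mod 1817)
7^128 ≡ 974^2 = 948676 ≡ 202 (mod 1817)
7^256 ≡ 202^2 = 40804 ≡ 830 (mod 1817)
7^512 ≡ 830^2 = 688900 ≡ 257 (mod 1817)
7^1024 ≡ 257^2 = 66049 ≡ 637 (mod 1817)
1816 = 1024 + 512 + 256 + 16 + 8 in binary powers of 2.
So 7^1816 ≡ 637 · 257 · 830 · 880 · 1277 ≡ 1304 (mod 1817).
Since 1304 ≠ 1, base 7 is a Fermat witness: 1817 is composite.

1304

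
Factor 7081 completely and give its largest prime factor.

7081 = 73 · 97
97 is prime.
So 7081 = 73 · 97; the largest prime factor is 97.

97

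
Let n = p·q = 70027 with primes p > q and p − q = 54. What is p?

293

Since p = q + 54, we have 70027 = q(q + 54), so q² + 54q − 70027 = 0.
Discriminant: 54² + 4·70027 = 2916 + 280108 = 283024; √283024 = 532.
q = (−54 + 532)/2 = 239, and p = q + 54 = 293.
Check: 239 · 293 = 70027.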